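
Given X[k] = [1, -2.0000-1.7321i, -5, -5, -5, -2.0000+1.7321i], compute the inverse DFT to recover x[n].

x[n] = (1/6) Σ(k=0 to 5) X[k] · e^(2πikn/6)

Computing each x[n]:
x[0] = -3
x[1] = 2
x[2] = 1
x[3] = 0
x[4] = 0
x[5] = 1

x = [-3, 2, 1, 0, 0, 1]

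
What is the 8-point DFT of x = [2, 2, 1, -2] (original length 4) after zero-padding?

Original 4-point DFT: [3, 1-4i, 3, 1+4i]
Zero-padded 8-point DFT provides frequency interpolation.

DFT_8([x, 0, ...]) = [3, 4.8284-1.0000i, 1-4i, -0.8284+1.0000i, 3, -0.8284-1.0000i, 1+4i, 4.8284+1.0000i]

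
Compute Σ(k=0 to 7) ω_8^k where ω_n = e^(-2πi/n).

Sum of all nth roots of unity equals 0 for n > 1 (geometric series with r ≠ 1).

0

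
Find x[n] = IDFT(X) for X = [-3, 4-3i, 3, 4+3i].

x[n] = (1/4) Σ(k=0 to 3) X[k] · e^(2πikn/4)

Computing each x[n]:
x[0] = 2
x[1] = 0
x[2] = -2
x[3] = -3

x = [2, 0, -2, -3]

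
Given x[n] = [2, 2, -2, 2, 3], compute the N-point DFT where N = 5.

X[k] = Σ(n=0 to 4) x[n] · ω_5^(nk)
where ω_5 = e^(-2πi/5)

Computing each X[k]:
X[0] = 7
X[1] = 3.5451+3.3022i
X[2] = -2.0451-3.2164i
X[3] = -2.0451+3.2164i
X[4] = 3.5451-3.3022i

X = [7, 3.5451+3.3022i, -2.0451-3.2164i, -2.0451+3.2164i, 3.5451-3.3022i]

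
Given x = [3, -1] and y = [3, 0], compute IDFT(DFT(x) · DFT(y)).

(x ⊛ y)[n] = Σ(m=0 to 1) x[m] · y[(n-m) mod 2]

Computing each output sample:
(x ⊛ y)[0] = 9
(x ⊛ y)[1] = -3

x ⊛ y = [9, -3]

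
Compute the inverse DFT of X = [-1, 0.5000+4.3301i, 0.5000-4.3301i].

x[n] = (1/3) Σ(k=0 to 2) X[k] · e^(2πikn/3)

Computing each x[n]:
x[0] = 0
x[1] = -3
x[2] = 2

x = [0, -3, 2]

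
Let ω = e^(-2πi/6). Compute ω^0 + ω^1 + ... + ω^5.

Sum of all nth roots of unity equals 0 for n > 1 (geometric series with r ≠ 1).

0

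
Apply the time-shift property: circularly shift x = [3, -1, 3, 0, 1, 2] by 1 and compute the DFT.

Time shift by 1: X_shifted[k] = ω_6^(1k) · X[k]
Shifted x = [2, 3, -1, 3, 0, 1]

DFT(x[n-1]) = [8, 1.5000-0.8660i, 3.5000-2.5981i, -6, 3.5000+2.5981i, 1.5000+0.8660i]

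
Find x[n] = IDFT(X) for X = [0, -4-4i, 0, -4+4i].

x[n] = (1/4) Σ(k=0 to 3) X[k] · e^(2πikn/4)

Computing each x[n]:
x[0] = -2
x[1] = 2
x[2] = 2
x[3] = -2

x = [-2, 2, 2, -2]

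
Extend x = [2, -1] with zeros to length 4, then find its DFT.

Original 2-point DFT: [1, 3]
Zero-padded 4-point DFT provides frequency interpolation.

DFT_4([x, 0, ...]) = [1, 2+1i, 3, 2-1i]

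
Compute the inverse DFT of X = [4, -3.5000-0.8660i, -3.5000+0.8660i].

x[n] = (1/3) Σ(k=0 to 2) X[k] · e^(2πikn/3)

Computing each x[n]:
x[0] = -1
x[1] = 3
x[2] = 2

x = [-1, 3, 2]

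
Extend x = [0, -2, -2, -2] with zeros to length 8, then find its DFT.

Original 4-point DFT: [-6, 2, 2, 2]
Zero-padded 8-point DFT provides frequency interpolation.

DFT_8([x, 0, ...]) = [-6, 4.8284i, 2, 0.8284i, 2, -0.8284i, 2, -4.8284i]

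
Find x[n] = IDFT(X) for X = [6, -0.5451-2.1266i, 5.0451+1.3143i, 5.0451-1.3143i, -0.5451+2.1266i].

x[n] = (1/5) Σ(k=0 to 4) X[k] · e^(2πikn/5)

Computing each x[n]:
x[0] = 3
x[1] = 0
x[2] = 3
x[3] = 1
x[4] = -1

x = [3, 0, 3, 1, -1]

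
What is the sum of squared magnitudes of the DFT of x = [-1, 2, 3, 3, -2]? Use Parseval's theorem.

Parseval: Σ|x[n]|² = (1/N)Σ|X[k]|², so Σ|X[k]|² = N·Σ|x[n]|² = 5·27.0000

Σ|X[k]|² = N·Σ|x[n]|² = 5·27.0000 = 135.0000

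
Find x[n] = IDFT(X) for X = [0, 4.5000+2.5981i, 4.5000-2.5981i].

x[n] = (1/3) Σ(k=0 to 2) X[k] · e^(2πikn/3)

Computing each x[n]:
x[0] = 3
x[1] = -3
x[2] = 0

x = [3, -3, 0]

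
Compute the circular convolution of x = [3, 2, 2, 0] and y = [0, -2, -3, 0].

(x ⊛ y)[n] = Σ(m=0 to 3) x[m] · y[(n-m) mod 4]

Computing each output sample:
(x ⊛ y)[0] = -6
(x ⊛ y)[1] = -6
(x ⊛ y)[2] = -13
(x ⊛ y)[3] = -10

x ⊛ y = [-6, -6, -13, -10]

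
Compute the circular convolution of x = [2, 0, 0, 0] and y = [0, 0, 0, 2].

(x ⊛ y)[n] = Σ(m=0 to 3) x[m] · y[(n-m) mod 4]

Computing each output sample:
(x ⊛ y)[0] = 0
(x ⊛ y)[1] = 0
(x ⊛ y)[2] = 0
(x ⊛ y)[3] = 4

x ⊛ y = [0, 0, 0, 4]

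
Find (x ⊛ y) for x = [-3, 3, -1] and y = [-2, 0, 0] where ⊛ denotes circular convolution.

(x ⊛ y)[n] = Σ(m=0 to 2) x[m] · y[(n-m) mod 3]

Computing each output sample:
(x ⊛ y)[0] = 6
(x ⊛ y)[1] = -6
(x ⊛ y)[2] = 2

x ⊛ y = [6, -6, 2]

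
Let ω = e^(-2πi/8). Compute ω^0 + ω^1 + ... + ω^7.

Sum of all nth roots of unity equals 0 for n > 1 (geometric series with r ≠ 1).

0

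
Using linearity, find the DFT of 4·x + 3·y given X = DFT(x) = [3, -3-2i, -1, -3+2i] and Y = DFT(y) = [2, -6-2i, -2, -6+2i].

By linearity: DFT(4x + 3y) = 4·DFT(x) + 3·DFT(y)
= 4·[3, -3-2i, -1, -3+2i] + 3·[2, -6-2i, -2, -6+2i]

Computing element-wise:
Z[0] = 4·(3) + 3·(2) = 18
Z[1] = 4·(-3-2i) + 3·(-6-2i) = -30-14i
Z[2] = 4·(-1) + 3·(-2) = -10
Z[3] = 4·(-3+2i) + 3·(-6+2i) = -30+14i

DFT(4x + 3y) = 4·X + 3·Y = [18, -30-14i, -10, -30+14i]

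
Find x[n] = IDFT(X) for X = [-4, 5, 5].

x[n] = (1/3) Σ(k=0 to 2) X[k] · e^(2πikn/3)

Computing each x[n]:
x[0] = 2
x[1] = -3
x[2] = -3

x = [2, -3, -3]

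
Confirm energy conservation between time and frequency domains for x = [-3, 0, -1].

Time domain:
Σ|x[n]|² = |-3|² + |0|² + |-1|² = 10.0000

Frequency domain:
(1/3)Σ|X[k]|² = (1/3)(|-4|² + |-2.5000-0.8660i|² + |-2.5000+0.8660i|²) = (1/3)·30.0000 = 10.0000

Both sides agree, confirming Parseval's theorem.

Σ|x[n]|² = (1/N)Σ|X[k]|² = 10.0000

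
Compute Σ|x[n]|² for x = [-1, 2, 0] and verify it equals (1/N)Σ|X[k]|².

Time domain:
Σ|x[n]|² = |-1|² + |2|² + |0|² = 5.0000

Frequency domain:
(1/3)Σ|X[k]|² = (1/3)(|1|² + |-2.0000-1.7321i|² + |-2.0000+1.7321i|²) = (1/3)·15.0000 = 5.0000

Both sides agree, confirming Parseval's theorem.

Σ|x[n]|² = (1/N)Σ|X[k]|² = 5.0000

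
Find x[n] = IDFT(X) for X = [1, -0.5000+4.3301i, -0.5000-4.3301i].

x[n] = (1/3) Σ(k=0 to 2) X[k] · e^(2πikn/3)

Computing each x[n]:
x[0] = 0
x[1] = -2
x[2] = 3

x = [0, -2, 3]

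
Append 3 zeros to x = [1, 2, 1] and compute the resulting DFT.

Original 3-point DFT: [4, -0.5000-0.8660i, -0.5000+0.8660i]
Zero-padded 6-point DFT provides frequency interpolation.

DFT_6([x, 0, ...]) = [4, 1.5000-2.5981i, -0.5000-0.8660i, 0, -0.5000+0.8660i, 1.5000+2.5981i]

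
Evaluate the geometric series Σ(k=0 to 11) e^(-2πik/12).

Sum of all nth roots of unity equals 0 for n > 1 (geometric series with r ≠ 1).

0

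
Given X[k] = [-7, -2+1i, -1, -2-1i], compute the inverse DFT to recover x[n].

x[n] = (1/4) Σ(k=0 to 3) X[k] · e^(2πikn/4)

Computing each x[n]:
x[0] = -3
x[1] = -2
x[2] = -1
x[3] = -1

x = [-3, -2, -1, -1]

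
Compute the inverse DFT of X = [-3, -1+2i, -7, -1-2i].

x[n] = (1/4) Σ(k=0 to 3) X[k] · e^(2πikn/4)

Computing each x[n]:
x[0] = -3
x[1] = 0
x[2] = -2
x[3] = 2

x = [-3, 0, -2, 2]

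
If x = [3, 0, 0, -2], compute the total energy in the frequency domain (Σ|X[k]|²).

Parseval: Σ|x[n]|² = (1/N)Σ|X[k]|², so Σ|X[k]|² = N·Σ|x[n]|² = 4·13.0000

Σ|X[k]|² = N·Σ|x[n]|² = 4·13.0000 = 52.0000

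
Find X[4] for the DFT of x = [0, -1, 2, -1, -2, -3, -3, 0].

X[4] = Σ(n=0 to 7) x[n] · ω_8^(4n) where ω_8 = e^(-2πi/8)
= (0)·ω_8^0 + (-1)·ω_8^4 + (2)·ω_8^8 + (-1)·ω_8^12 + (-2)·ω_8^16 + (-3)·ω_8^20 + (-3)·ω_8^24 + (0)·ω_8^28

X[4] = 2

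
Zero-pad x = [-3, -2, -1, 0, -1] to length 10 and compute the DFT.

Original 5-point DFT: [-7, -3.1180+1.5388i, -0.8820-0.3633i, -0.8820+0.3633i, -3.1180-1.5388i]
Zero-padded 10-point DFT provides frequency interpolation.

DFT_10([x, 0, ...]) = [-7, -4.1180+2.7144i, -3.1180+1.5388i, -1.8820+2.2654i, -0.8820-0.3633i, -3, -0.8820+0.3633i, -1.8820-2.2654i, -3.1180-1.5388i, -4.1180-2.7144i]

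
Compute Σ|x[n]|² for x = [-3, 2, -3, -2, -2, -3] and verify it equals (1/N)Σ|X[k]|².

Time domain:
Σ|x[n]|² = |-3|² + |2|² + |-3|² + |-2|² + |-2|² + |-3|² = 39.0000

Frequency domain:
(1/6)Σ|X[k]|² = (1/6)(|-11|² + |1.0000-3.4641i|² + |-2.0000-5.1962i|² + |-5|² + |-2.0000+5.1962i|² + |1.0000+3.4641i|²) = (1/6)·234.0000 = 39.0000

Both sides agree, confirming Parseval's theorem.

Σ|x[n]|² = (1/N)Σ|X[k]|² = 39.0000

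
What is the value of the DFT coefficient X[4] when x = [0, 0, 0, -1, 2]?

X[4] = Σ(n=0 to 4) x[n] · ω_5^(4n) where ω_5 = e^(-2πi/5)
= (0)·ω_5^0 + (0)·ω_5^4 + (0)·ω_5^8 + (-1)·ω_5^12 + (2)·ω_5^16

X[4] = 1.4271-1.3143i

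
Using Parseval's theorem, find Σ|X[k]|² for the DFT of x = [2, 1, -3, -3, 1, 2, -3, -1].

Parseval: Σ|x[n]|² = (1/N)Σ|X[k]|², so Σ|X[k]|² = N·Σ|x[n]|² = 8·38.0000

Σ|X[k]|² = N·Σ|x[n]|² = 8·38.0000 = 304.0000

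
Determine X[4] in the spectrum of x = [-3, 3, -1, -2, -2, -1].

X[4] = Σ(n=0 to 5) x[n] · ω_6^(4n) where ω_6 = e^(-2πi/6)
= (-3)·ω_6^0 + (3)·ω_6^4 + (-1)·ω_6^8 + (-2)·ω_6^12 + (-2)·ω_6^16 + (-1)·ω_6^20

X[4] = -4.5000+2.5981i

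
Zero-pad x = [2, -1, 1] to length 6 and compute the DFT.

Original 3-point DFT: [2, 2.0000+1.7321i, 2.0000-1.7321i]
Zero-padded 6-point DFT provides frequency interpolation.

DFT_6([x, 0, ...]) = [2, 1, 2.0000+1.7321i, 4, 2.0000-1.7321i, 1]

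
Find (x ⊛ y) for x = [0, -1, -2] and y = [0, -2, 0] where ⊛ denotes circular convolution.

(x ⊛ y)[n] = Σ(m=0 to 2) x[m] · y[(n-m) mod 3]

Computing each output sample:
(x ⊛ y)[0] = 4
(x ⊛ y)[1] = 0
(x ⊛ y)[2] = 2

x ⊛ y = [4, 0, 2]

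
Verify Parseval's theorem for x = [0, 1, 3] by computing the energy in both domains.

Time domain:
Σ|x[n]|² = |0|² + |1|² + |3|² = 10.0000

Frequency domain:
(1/3)Σ|X[k]|² = (1/3)(|4|² + |-2.0000+1.7321i|² + |-2.0000-1.7321i|²) = (1/3)·30.0000 = 10.0000

Both sides agree, confirming Parseval's theorem.

Σ|x[n]|² = (1/N)Σ|X[k]|² = 10.0000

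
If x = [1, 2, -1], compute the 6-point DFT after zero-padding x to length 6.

Original 3-point DFT: [2, 0.5000-2.5981i, 0.5000+2.5981i]
Zero-padded 6-point DFT provides frequency interpolation.

DFT_6([x, 0, ...]) = [2, 2.5000-0.8660i, 0.5000-2.5981i, -2, 0.5000+2.5981i, 2.5000+0.8660i]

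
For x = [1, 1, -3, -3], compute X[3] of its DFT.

X[3] = Σ(n=0 to 3) x[n] · ω_4^(3n) where ω_4 = e^(-2πi/4)
= (1)·ω_4^0 + (1)·ω_4^3 + (-3)·ω_4^6 + (-3)·ω_4^9

X[3] = 4+4i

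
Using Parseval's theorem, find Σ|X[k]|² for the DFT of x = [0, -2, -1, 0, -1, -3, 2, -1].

Parseval: Σ|x[n]|² = (1/N)Σ|X[k]|², so Σ|X[k]|² = N·Σ|x[n]|² = 8·20.0000

Σ|X[k]|² = N·Σ|x[n]|² = 8·20.0000 = 160.0000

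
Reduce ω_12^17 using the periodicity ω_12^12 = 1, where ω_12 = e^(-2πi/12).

Since ω_12^12 = 1, powers reduce modulo 12.
17 mod 12 = 5
So ω_12^17 = ω_12^5 = e^(-2πi·5/12)

ω_12^17 = ω_12^5 = -0.8660-0.5000i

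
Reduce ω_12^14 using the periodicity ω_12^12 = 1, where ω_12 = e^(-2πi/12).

Since ω_12^12 = 1, powers reduce modulo 12.
14 mod 12 = 2
So ω_12^14 = ω_12^2 = e^(-2πi·2/12)

ω_12^14 = ω_12^2 = 0.5000-0.8660i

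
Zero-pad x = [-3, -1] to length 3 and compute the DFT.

Original 2-point DFT: [-4, -2]
Zero-padded 3-point DFT provides frequency interpolation.

DFT_3([x, 0, ...]) = [-4, -2.5000+0.8660i, -2.5000-0.8660i]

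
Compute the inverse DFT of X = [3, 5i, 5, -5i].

x[n] = (1/4) Σ(k=0 to 3) X[k] · e^(2πikn/4)

Computing each x[n]:
x[0] = 2
x[1] = -3
x[2] = 2
x[3] = 2

x = [2, -3, 2, 2]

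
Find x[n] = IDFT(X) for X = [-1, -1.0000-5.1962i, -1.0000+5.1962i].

x[n] = (1/3) Σ(k=0 to 2) X[k] · e^(2πikn/3)

Computing each x[n]:
x[0] = -1
x[1] = 3
x[2] = -3

x = [-1, 3, -3]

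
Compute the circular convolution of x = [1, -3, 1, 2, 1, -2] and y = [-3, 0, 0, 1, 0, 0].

(x ⊛ y)[n] = Σ(m=0 to 5) x[m] · y[(n-m) mod 6]

Computing each output sample:
(x ⊛ y)[0] = -1
(x ⊛ y)[1] = 10
(x ⊛ y)[2] = -5
(x ⊛ y)[3] = -5
(x ⊛ y)[4] = -6
(x ⊛ y)[5] = 7

x ⊛ y = [-1, 10, -5, -5, -6, 7]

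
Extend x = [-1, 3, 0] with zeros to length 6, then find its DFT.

Original 3-point DFT: [2, -2.5000-2.5981i, -2.5000+2.5981i]
Zero-padded 6-point DFT provides frequency interpolation.

DFT_6([x, 0, ...]) = [2, 0.5000-2.5981i, -2.5000-2.5981i, -4, -2.5000+2.5981i, 0.5000+2.5981i]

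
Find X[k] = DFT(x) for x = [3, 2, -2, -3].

X[k] = Σ(n=0 to 3) x[n] · ω_4^(nk)
where ω_4 = e^(-2πi/4)

Computing each X[k]:
X[0] = 0
X[1] = 5-5i
X[2] = 2
X[3] = 5+5i

X = [0, 5-5i, 2, 5+5i]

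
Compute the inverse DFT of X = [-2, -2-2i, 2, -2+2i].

x[n] = (1/4) Σ(k=0 to 3) X[k] · e^(2πikn/4)

Computing each x[n]:
x[0] = -1
x[1] = 0
x[2] = 1
x[3] = -2

x = [-1, 0, 1, -2]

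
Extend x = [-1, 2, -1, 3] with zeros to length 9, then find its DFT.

Original 4-point DFT: [3, 1i, -7, -1i]
Zero-padded 9-point DFT provides frequency interpolation.

DFT_9([x, 0, ...]) = [3, -1.1416-2.8988i, -1.2130+0.9705i, 1.5000-2.5981i, -5.1454-3.9249i, -5.1454+3.9249i, 1.5000+2.5981i, -1.2130-0.9705i, -1.1416+2.8988i]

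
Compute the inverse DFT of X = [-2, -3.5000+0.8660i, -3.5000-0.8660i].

x[n] = (1/3) Σ(k=0 to 2) X[k] · e^(2πikn/3)

Computing each x[n]:
x[0] = -3
x[1] = 0
x[2] = 1

x = [-3, 0, 1]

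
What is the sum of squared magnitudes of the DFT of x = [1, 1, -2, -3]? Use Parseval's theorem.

Parseval: Σ|x[n]|² = (1/N)Σ|X[k]|², so Σ|X[k]|² = N·Σ|x[n]|² = 4·15.0000

Σ|X[k]|² = N·Σ|x[n]|² = 4·15.0000 = 60.0000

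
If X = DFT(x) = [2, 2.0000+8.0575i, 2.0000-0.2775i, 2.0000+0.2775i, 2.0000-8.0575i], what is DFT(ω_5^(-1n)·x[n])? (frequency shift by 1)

Modulation property: DFT(ω_5^(-1n)·x[n]) = X[(k-1) mod 5], so circularly shift X by 1 positions.

X[k-1] = [2.0000-8.0575i, 2, 2.0000+8.0575i, 2.0000-0.2775i, 2.0000+0.2775i]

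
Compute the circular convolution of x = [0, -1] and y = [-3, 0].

(x ⊛ y)[n] = Σ(m=0 to 1) x[m] · y[(n-m) mod 2]

Computing each output sample:
(x ⊛ y)[0] = 0
(x ⊛ y)[1] = 3

x ⊛ y = [0, 3]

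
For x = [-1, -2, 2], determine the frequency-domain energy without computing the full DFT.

Parseval: Σ|x[n]|² = (1/N)Σ|X[k]|², so Σ|X[k]|² = N·Σ|x[n]|² = 3·9.0000

Σ|X[k]|² = N·Σ|x[n]|² = 3·9.0000 = 27.0000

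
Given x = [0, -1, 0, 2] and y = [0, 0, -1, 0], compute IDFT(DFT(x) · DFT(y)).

(x ⊛ y)[n] = Σ(m=0 to 3) x[m] · y[(n-m) mod 4]

Computing each output sample:
(x ⊛ y)[0] = 0
(x ⊛ y)[1] = -2
(x ⊛ y)[2] = 0
(x ⊛ y)[3] = 1

x ⊛ y = [0, -2, 0, 1]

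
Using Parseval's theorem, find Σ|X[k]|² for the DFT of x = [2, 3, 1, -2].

Parseval: Σ|x[n]|² = (1/N)Σ|X[k]|², so Σ|X[k]|² = N·Σ|x[n]|² = 4·18.0000

Σ|X[k]|² = N·Σ|x[n]|² = 4·18.0000 = 72.0000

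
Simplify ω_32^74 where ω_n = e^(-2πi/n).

Since ω_32^32 = 1, powers reduce modulo 32.
74 mod 32 = 10
So ω_32^74 = ω_32^10 = e^(-2πi·10/32)

ω_32^74 = ω_32^10 = -0.3827-0.9239i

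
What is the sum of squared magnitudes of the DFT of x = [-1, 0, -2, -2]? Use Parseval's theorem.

Parseval: Σ|x[n]|² = (1/N)Σ|X[k]|², so Σ|X[k]|² = N·Σ|x[n]|² = 4·9.0000

Σ|X[k]|² = N·Σ|x[n]|² = 4·9.0000 = 36.0000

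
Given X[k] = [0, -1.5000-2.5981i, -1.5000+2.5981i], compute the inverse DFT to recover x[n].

x[n] = (1/3) Σ(k=0 to 2) X[k] · e^(2πikn/3)

Computing each x[n]:
x[0] = -1
x[1] = 2
x[2] = -1

x = [-1, 2, -1]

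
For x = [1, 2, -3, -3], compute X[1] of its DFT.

X[1] = Σ(n=0 to 3) x[n] · ω_4^(1n) where ω_4 = e^(-2πi/4)
= (1)·ω_4^0 + (2)·ω_4^1 + (-3)·ω_4^2 + (-3)·ω_4^3

X[1] = 4-5i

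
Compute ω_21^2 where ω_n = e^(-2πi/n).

ω_21^2 = e^(-2πi·2/21)
= cos(-2π·2/21) + i·sin(-2π·2/21)
= cos(-4π/21) + i·sin(-4π/21)

ω_21^2 = cos(-4π/21) + i·sin(-4π/21) = 0.8262-0.5633i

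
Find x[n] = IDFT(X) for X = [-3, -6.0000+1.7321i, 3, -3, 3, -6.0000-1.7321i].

x[n] = (1/6) Σ(k=0 to 5) X[k] · e^(2πikn/6)

Computing each x[n]:
x[0] = -2
x[1] = -2
x[2] = -1
x[3] = 3
x[4] = 0
x[5] = -1

x = [-2, -2, -1, 3, 0, -1]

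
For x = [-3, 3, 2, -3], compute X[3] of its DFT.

X[3] = Σ(n=0 to 3) x[n] · ω_4^(3n) where ω_4 = e^(-2πi/4)
= (-3)·ω_4^0 + (3)·ω_4^3 + (2)·ω_4^6 + (-3)·ω_4^9

X[3] = -5+6i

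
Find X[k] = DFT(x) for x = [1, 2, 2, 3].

X[k] = Σ(n=0 to 3) x[n] · ω_4^(nk)
where ω_4 = e^(-2πi/4)

Computing each X[k]:
X[0] = 8
X[1] = -1+1i
X[2] = -2
X[3] = -1-1i

X = [8, -1+1i, -2, -1-1i]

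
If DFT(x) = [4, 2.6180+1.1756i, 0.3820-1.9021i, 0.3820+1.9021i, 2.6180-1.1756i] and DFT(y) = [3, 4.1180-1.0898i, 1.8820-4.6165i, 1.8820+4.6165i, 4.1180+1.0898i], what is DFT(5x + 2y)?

By linearity: DFT(5x + 2y) = 5·DFT(x) + 2·DFT(y)
= 5·[4, 2.6180+1.1756i, 0.3820-1.9021i, 0.3820+1.9021i, 2.6180-1.1756i] + 2·[3, 4.1180-1.0898i, 1.8820-4.6165i, 1.8820+4.6165i, 4.1180+1.0898i]

Computing element-wise:
Z[0] = 5·(4) + 2·(3) = 26
Z[1] = 5·(2.6180+1.1756i) + 2·(4.1180-1.0898i) = 21.3260+3.6984i
Z[2] = 5·(0.3820-1.9021i) + 2·(1.8820-4.6165i) = 5.6740-18.7435i
Z[3] = 5·(0.3820+1.9021i) + 2·(1.8820+4.6165i) = 5.6740+18.7435i
Z[4] = 5·(2.6180-1.1756i) + 2·(4.1180+1.0898i) = 21.3260-3.6984i

DFT(5x + 2y) = 5·X + 2·Y = [26, 21.3260+3.6984i, 5.6740-18.7435i, 5.6740+18.7435i, 21.3260-3.6984i]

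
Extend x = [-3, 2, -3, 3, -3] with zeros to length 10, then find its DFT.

Original 5-point DFT: [-4, -3.3090-1.2286i, -2.1910-8.6453i, -2.1910+8.6453i, -3.3090+1.2286i]
Zero-padded 10-point DFT provides frequency interpolation.

DFT_10([x, 0, ...]) = [-4, -0.8090+0.5878i, -3.3090-1.2286i, 0.3090+0.9511i, -2.1910-8.6453i, -14, -2.1910+8.6453i, 0.3090-0.9511i, -3.3090+1.2286i, -0.8090-0.5878i]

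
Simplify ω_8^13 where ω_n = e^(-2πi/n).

Since ω_8^8 = 1, powers reduce modulo 8.
13 mod 8 = 5
So ω_8^13 = ω_8^5 = e^(-2πi·5/8)

ω_8^13 = ω_8^5 = -0.7071+0.7071i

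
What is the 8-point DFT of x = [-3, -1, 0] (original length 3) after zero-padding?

Original 3-point DFT: [-4, -2.5000+0.8660i, -2.5000-0.8660i]
Zero-padded 8-point DFT provides frequency interpolation.

DFT_8([x, 0, ...]) = [-4, -3.7071+0.7071i, -3+1i, -2.2929+0.7071i, -2, -2.2929-0.7071i, -3-1i, -3.7071-0.7071i]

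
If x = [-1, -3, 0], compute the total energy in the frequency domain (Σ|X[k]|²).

Parseval: Σ|x[n]|² = (1/N)Σ|X[k]|², so Σ|X[k]|² = N·Σ|x[n]|² = 3·10.0000

Σ|X[k]|² = N·Σ|x[n]|² = 3·10.0000 = 30.0000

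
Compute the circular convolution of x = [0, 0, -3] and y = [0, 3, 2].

(x ⊛ y)[n] = Σ(m=0 to 2) x[m] · y[(n-m) mod 3]

Computing each output sample:
(x ⊛ y)[0] = -9
(x ⊛ y)[1] = -6
(x ⊛ y)[2] = 0

x ⊛ y = [-9, -6, 0]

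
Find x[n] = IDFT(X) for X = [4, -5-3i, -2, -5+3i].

x[n] = (1/4) Σ(k=0 to 3) X[k] · e^(2πikn/4)

Computing each x[n]:
x[0] = -2
x[1] = 3
x[2] = 3
x[3] = 0

x = [-2, 3, 3, 0]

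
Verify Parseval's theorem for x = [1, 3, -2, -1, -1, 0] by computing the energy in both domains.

Time domain:
Σ|x[n]|² = |1|² + |3|² + |-2|² + |-1|² + |-1|² + |0|² = 16.0000

Frequency domain:
(1/6)Σ|X[k]|² = (1/6)(|0|² + |5.0000-1.7321i|² + |-3.4641i|² + |-4|² + |3.4641i|² + |5.0000+1.7321i|²) = (1/6)·96.0000 = 16.0000

Both sides agree, confirming Parseval's theorem.

Σ|x[n]|² = (1/N)Σ|X[k]|² = 16.0000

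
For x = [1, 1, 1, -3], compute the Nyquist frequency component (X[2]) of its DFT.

X[2] = Σ(n=0 to 3) x[n] · ω_4^(2n) where ω_4 = e^(-2πi/4)
= (1)·ω_4^0 + (1)·ω_4^2 + (1)·ω_4^4 + (-3)·ω_4^6

X[2] = 4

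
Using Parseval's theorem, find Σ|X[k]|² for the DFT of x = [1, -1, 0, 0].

Parseval: Σ|x[n]|² = (1/N)Σ|X[k]|², so Σ|X[k]|² = N·Σ|x[n]|² = 4·2.0000

Σ|X[k]|² = N·Σ|x[n]|² = 4·2.0000 = 8.0000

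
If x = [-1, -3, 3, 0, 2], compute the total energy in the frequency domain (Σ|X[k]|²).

Parseval: Σ|x[n]|² = (1/N)Σ|X[k]|², so Σ|X[k]|² = N·Σ|x[n]|² = 5·23.0000

Σ|X[k]|² = N·Σ|x[n]|² = 5·23.0000 = 115.0000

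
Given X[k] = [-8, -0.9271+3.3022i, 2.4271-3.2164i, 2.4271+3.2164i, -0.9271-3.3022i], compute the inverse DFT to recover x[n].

x[n] = (1/5) Σ(k=0 to 4) X[k] · e^(2πikn/5)

Computing each x[n]:
x[0] = -1
x[1] = -3
x[2] = -3
x[3] = 1
x[4] = -2

x = [-1, -3, -3, 1, -2]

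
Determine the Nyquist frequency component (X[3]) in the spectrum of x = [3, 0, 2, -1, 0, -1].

X[3] = Σ(n=0 to 5) x[n] · ω_6^(3n) where ω_6 = e^(-2πi/6)
= (3)·ω_6^0 + (0)·ω_6^3 + (2)·ω_6^6 + (-1)·ω_6^9 + (0)·ω_6^12 + (-1)·ω_6^15

X[3] = 7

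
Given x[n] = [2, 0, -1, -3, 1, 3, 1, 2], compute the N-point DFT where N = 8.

X[k] = Σ(n=0 to 7) x[n] · ω_8^(nk)
where ω_8 = e^(-2πi/8)

Computing each X[k]:
X[0] = 5
X[1] = 2.4142+7.6569i
X[2] = 3-4i
X[3] = -0.4142+3.6569i
X[4] = 1
X[5] = -0.4142-3.6569i
X[6] = 3+4i
X[7] = 2.4142-7.6569i

X = [5, 2.4142+7.6569i, 3-4i, -0.4142+3.6569i, 1, -0.4142-3.6569i, 3+4i, 2.4142-7.6569i]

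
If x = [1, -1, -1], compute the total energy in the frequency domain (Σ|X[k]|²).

Parseval: Σ|x[n]|² = (1/N)Σ|X[k]|², so Σ|X[k]|² = N·Σ|x[n]|² = 3·3.0000

Σ|X[k]|² = N·Σ|x[n]|² = 3·3.0000 = 9.0000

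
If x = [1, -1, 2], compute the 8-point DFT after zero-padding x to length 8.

Original 3-point DFT: [2, 0.5000+2.5981i, 0.5000-2.5981i]
Zero-padded 8-point DFT provides frequency interpolation.

DFT_8([x, 0, ...]) = [2, 0.2929-1.2929i, -1+1i, 1.7071+2.7071i, 4, 1.7071-2.7071i, -1-1i, 0.2929+1.2929i]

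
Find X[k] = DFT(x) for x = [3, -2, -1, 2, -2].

X[k] = Σ(n=0 to 4) x[n] · ω_5^(nk)
where ω_5 = e^(-2πi/5)

Computing each X[k]:
X[0] = 0
X[1] = 0.9549+1.7634i
X[2] = 6.5451-2.8532i
X[3] = 6.5451+2.8532i
X[4] = 0.9549-1.7634i

X = [0, 0.9549+1.7634i, 6.5451-2.8532i, 6.5451+2.8532i, 0.9549-1.7634i]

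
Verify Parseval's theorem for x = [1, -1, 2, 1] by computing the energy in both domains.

Time domain:
Σ|x[n]|² = |1|² + |-1|² + |2|² + |1|² = 7.0000

Frequency domain:
(1/4)Σ|X[k]|² = (1/4)(|3|² + |-1+2i|² + |3|² + |-1-2i|²) = (1/4)·28.0000 = 7.0000

Both sides agree, confirming Parseval's theorem.

Σ|x[n]|² = (1/N)Σ|X[k]|² = 7.0000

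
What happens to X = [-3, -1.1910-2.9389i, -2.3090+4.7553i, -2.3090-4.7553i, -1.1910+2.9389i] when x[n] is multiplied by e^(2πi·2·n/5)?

Modulation property: DFT(ω_5^(-2n)·x[n]) = X[(k-2) mod 5], so circularly shift X by 2 positions.

X[k-2] = [-2.3090-4.7553i, -1.1910+2.9389i, -3, -1.1910-2.9389i, -2.3090+4.7553i]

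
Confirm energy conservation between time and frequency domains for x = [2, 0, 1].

Time domain:
Σ|x[n]|² = |2|² + |0|² + |1|² = 5.0000

Frequency domain:
(1/3)Σ|X[k]|² = (1/3)(|3|² + |1.5000+0.8660i|² + |1.5000-0.8660i|²) = (1/3)·15.0000 = 5.0000

Both sides agree, confirming Parseval's theorem.

Σ|x[n]|² = (1/N)Σ|X[k]|² = 5.0000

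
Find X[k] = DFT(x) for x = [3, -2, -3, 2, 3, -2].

X[k] = Σ(n=0 to 5) x[n] · ω_6^(nk)
where ω_6 = e^(-2πi/6)

Computing each X[k]:
X[0] = 1
X[1] = -1.0000+5.1962i
X[2] = 7.0000-5.1962i
X[3] = 5
X[4] = 7.0000+5.1962i
X[5] = -1.0000-5.1962i

X = [1, -1.0000+5.1962i, 7.0000-5.1962i, 5, 7.0000+5.1962i, -1.0000-5.1962i]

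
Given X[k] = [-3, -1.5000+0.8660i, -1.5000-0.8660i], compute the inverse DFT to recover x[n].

x[n] = (1/3) Σ(k=0 to 2) X[k] · e^(2πikn/3)

Computing each x[n]:
x[0] = -2
x[1] = -1
x[2] = 0

x = [-2, -1, 0]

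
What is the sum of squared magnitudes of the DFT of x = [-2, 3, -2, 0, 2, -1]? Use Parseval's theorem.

Parseval: Σ|x[n]|² = (1/N)Σ|X[k]|², so Σ|X[k]|² = N·Σ|x[n]|² = 6·22.0000

Σ|X[k]|² = N·Σ|x[n]|² = 6·22.0000 = 132.0000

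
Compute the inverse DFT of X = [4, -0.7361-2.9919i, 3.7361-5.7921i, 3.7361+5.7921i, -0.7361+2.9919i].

x[n] = (1/5) Σ(k=0 to 4) X[k] · e^(2πikn/5)

Computing each x[n]:
x[0] = 2
x[1] = 2
x[2] = 0
x[3] = 3
x[4] = -3

x = [2, 2, 0, 3, -3]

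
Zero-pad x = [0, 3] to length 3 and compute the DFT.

Original 2-point DFT: [3, -3]
Zero-padded 3-point DFT provides frequency interpolation.

DFT_3([x, 0, ...]) = [3, -1.5000-2.5981i, -1.5000+2.5981i]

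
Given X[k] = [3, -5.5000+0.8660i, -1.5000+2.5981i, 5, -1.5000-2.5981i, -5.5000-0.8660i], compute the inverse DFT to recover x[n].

x[n] = (1/6) Σ(k=0 to 5) X[k] · e^(2πikn/6)

Computing each x[n]:
x[0] = -1
x[1] = -2
x[2] = 3
x[3] = 1
x[4] = 2
x[5] = 0

x = [-1, -2, 3, 1, 2, 0]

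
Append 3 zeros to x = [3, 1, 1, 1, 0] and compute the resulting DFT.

Original 5-point DFT: [6, 1.6910-0.9511i, 2.8090-0.5878i, 2.8090+0.5878i, 1.6910+0.9511i]
Zero-padded 8-point DFT provides frequency interpolation.

DFT_8([x, 0, ...]) = [6, 3.0000-2.4142i, 2, 3.0000-0.4142i, 2, 3.0000+0.4142i, 2, 3.0000+2.4142i]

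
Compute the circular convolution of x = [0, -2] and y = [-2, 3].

(x ⊛ y)[n] = Σ(m=0 to 1) x[m] · y[(n-m) mod 2]

Computing each output sample:
(x ⊛ y)[0] = -6
(x ⊛ y)[1] = 4

x ⊛ y = [-6, 4]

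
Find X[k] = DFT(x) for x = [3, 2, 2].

X[k] = Σ(n=0 to 2) x[n] · ω_3^(nk)
where ω_3 = e^(-2πi/3)

Computing each X[k]:
X[0] = 7
X[1] = 1
X[2] = 1

X = [7, 1, 1]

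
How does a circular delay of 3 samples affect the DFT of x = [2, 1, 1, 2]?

Time shift by 3: X_shifted[k] = ω_4^(3k) · X[k]
Shifted x = [1, 1, 2, 2]

DFT(x[n-3]) = [6, -1+1i, 0, -1-1i]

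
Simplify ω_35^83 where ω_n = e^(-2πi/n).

Since ω_35^35 = 1, powers reduce modulo 35.
83 mod 35 = 13
So ω_35^83 = ω_35^13 = e^(-2πi·13/35)

ω_35^83 = ω_35^13 = -0.6911-0.7228i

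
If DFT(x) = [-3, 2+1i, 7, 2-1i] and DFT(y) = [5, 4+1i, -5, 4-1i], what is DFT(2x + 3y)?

By linearity: DFT(2x + 3y) = 2·DFT(x) + 3·DFT(y)
= 2·[-3, 2+1i, 7, 2-1i] + 3·[5, 4+1i, -5, 4-1i]

Computing element-wise:
Z[0] = 2·(-3) + 3·(5) = 9
Z[1] = 2·(2+1i) + 3·(4+1i) = 16+5i
Z[2] = 2·(7) + 3·(-5) = -1
Z[3] = 2·(2-1i) + 3·(4-1i) = 16-5i

DFT(2x + 3y) = 2·X + 3·Y = [9, 16+5i, -1, 16-5i]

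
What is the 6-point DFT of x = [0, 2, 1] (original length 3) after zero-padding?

Original 3-point DFT: [3, -1.5000-0.8660i, -1.5000+0.8660i]
Zero-padded 6-point DFT provides frequency interpolation.

DFT_6([x, 0, ...]) = [3, 0.5000-2.5981i, -1.5000-0.8660i, -1, -1.5000+0.8660i, 0.5000+2.5981i]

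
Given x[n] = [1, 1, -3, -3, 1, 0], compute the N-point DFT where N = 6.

X[k] = Σ(n=0 to 5) x[n] · ω_6^(nk)
where ω_6 = e^(-2πi/6)

Computing each X[k]:
X[0] = -3
X[1] = 5.5000+2.5981i
X[2] = -1.5000-4.3301i
X[3] = 1
X[4] = -1.5000+4.3301i
X[5] = 5.5000-2.5981i

X = [-3, 5.5000+2.5981i, -1.5000-4.3301i, 1, -1.5000+4.3301i, 5.5000-2.5981i]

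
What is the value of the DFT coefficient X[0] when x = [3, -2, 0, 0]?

X[0] = Σ(n=0 to 3) x[n] · ω_4^0 = Σ x[n]
= (3) + (-2) + (0) + (0)

X[0] = 1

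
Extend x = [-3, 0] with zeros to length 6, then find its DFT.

Original 2-point DFT: [-3, -3]
Zero-padded 6-point DFT provides frequency interpolation.

DFT_6([x, 0, ...]) = [-3, -3, -3, -3, -3, -3]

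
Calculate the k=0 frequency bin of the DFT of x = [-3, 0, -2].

X[0] = Σ(n=0 to 2) x[n] · ω_3^0 = Σ x[n]
= (-3) + (0) + (-2)

X[0] = -5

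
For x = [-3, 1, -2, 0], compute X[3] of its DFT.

X[3] = Σ(n=0 to 3) x[n] · ω_4^(3n) where ω_4 = e^(-2πi/4)
= (-3)·ω_4^0 + (1)·ω_4^3 + (-2)·ω_4^6 + (0)·ω_4^9

X[3] = -1+1i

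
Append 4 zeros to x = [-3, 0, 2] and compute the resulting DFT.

Original 3-point DFT: [-1, -4.0000+1.7321i, -4.0000-1.7321i]
Zero-padded 7-point DFT provides frequency interpolation.

DFT_7([x, 0, ...]) = [-1, -3.4450-1.9499i, -4.8019+0.8678i, -1.7530+1.5637i, -1.7530-1.5637i, -4.8019-0.8678i, -3.4450+1.9499i]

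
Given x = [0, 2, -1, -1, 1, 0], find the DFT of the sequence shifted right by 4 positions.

Time shift by 4: X_shifted[k] = ω_6^(4k) · X[k]
Shifted x = [-1, -1, 1, 0, 0, 2]

DFT(x[n-4]) = [1, -1.0000+1.7321i, -2.0000+3.4641i, -1, -2.0000-3.4641i, -1.0000-1.7321i]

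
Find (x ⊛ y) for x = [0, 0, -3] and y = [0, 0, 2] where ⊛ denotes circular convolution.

(x ⊛ y)[n] = Σ(m=0 to 2) x[m] · y[(n-m) mod 3]

Computing each output sample:
(x ⊛ y)[0] = 0
(x ⊛ y)[1] = -6
(x ⊛ y)[2] = 0

x ⊛ y = [0, -6, 0]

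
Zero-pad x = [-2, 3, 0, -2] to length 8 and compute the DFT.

Original 4-point DFT: [-1, -2-5i, -3, -2+5i]
Zero-padded 8-point DFT provides frequency interpolation.

DFT_8([x, 0, ...]) = [-1, 1.5355-0.7071i, -2-5i, -5.5355-0.7071i, -3, -5.5355+0.7071i, -2+5i, 1.5355+0.7071i]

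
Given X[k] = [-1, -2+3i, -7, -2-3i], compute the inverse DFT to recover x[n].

x[n] = (1/4) Σ(k=0 to 3) X[k] · e^(2πikn/4)

Computing each x[n]:
x[0] = -3
x[1] = 0
x[2] = -1
x[3] = 3

x = [-3, 0, -1, 3]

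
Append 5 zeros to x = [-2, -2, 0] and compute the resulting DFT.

Original 3-point DFT: [-4, -1.0000+1.7321i, -1.0000-1.7321i]
Zero-padded 8-point DFT provides frequency interpolation.

DFT_8([x, 0, ...]) = [-4, -3.4142+1.4142i, -2+2i, -0.5858+1.4142i, 0, -0.5858-1.4142i, -2-2i, -3.4142-1.4142i]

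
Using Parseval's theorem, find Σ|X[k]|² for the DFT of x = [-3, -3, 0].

Parseval: Σ|x[n]|² = (1/N)Σ|X[k]|², so Σ|X[k]|² = N·Σ|x[n]|² = 3·18.0000

Σ|X[k]|² = N·Σ|x[n]|² = 3·18.0000 = 54.0000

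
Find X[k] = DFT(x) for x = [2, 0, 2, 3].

X[k] = Σ(n=0 to 3) x[n] · ω_4^(nk)
where ω_4 = e^(-2πi/4)

Computing each X[k]:
X[0] = 7
X[1] = 3i
X[2] = 1
X[3] = -3i

X = [7, 3i, 1, -3i]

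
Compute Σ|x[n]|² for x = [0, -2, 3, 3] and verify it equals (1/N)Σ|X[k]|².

Time domain:
Σ|x[n]|² = |0|² + |-2|² + |3|² + |3|² = 22.0000

Frequency domain:
(1/4)Σ|X[k]|² = (1/4)(|4|² + |-3+5i|² + |2|² + |-3-5i|²) = (1/4)·88.0000 = 22.0000

Both sides agree, confirming Parseval's theorem.

Σ|x[n]|² = (1/N)Σ|X[k]|² = 22.0000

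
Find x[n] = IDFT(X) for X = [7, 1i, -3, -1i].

x[n] = (1/4) Σ(k=0 to 3) X[k] · e^(2πikn/4)

Computing each x[n]:
x[0] = 1
x[1] = 2
x[2] = 1
x[3] = 3

x = [1, 2, 1, 3]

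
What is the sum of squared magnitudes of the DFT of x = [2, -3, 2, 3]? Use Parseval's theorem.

Parseval: Σ|x[n]|² = (1/N)Σ|X[k]|², so Σ|X[k]|² = N·Σ|x[n]|² = 4·26.0000

Σ|X[k]|² = N·Σ|x[n]|² = 4·26.0000 = 104.0000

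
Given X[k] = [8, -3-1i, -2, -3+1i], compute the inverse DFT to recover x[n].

x[n] = (1/4) Σ(k=0 to 3) X[k] · e^(2πikn/4)

Computing each x[n]:
x[0] = 0
x[1] = 3
x[2] = 3
x[3] = 2

x = [0, 3, 3, 2]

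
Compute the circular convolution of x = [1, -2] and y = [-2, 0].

(x ⊛ y)[n] = Σ(m=0 to 1) x[m] · y[(n-m) mod 2]

Computing each output sample:
(x ⊛ y)[0] = -2
(x ⊛ y)[1] = 4

x ⊛ y = [-2, 4]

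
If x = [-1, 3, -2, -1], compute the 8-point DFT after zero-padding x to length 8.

Original 4-point DFT: [-1, 1-4i, -5, 1+4i]
Zero-padded 8-point DFT provides frequency interpolation.

DFT_8([x, 0, ...]) = [-1, 1.8284+0.5858i, 1-4i, -3.8284-3.4142i, -5, -3.8284+3.4142i, 1+4i, 1.8284-0.5858i]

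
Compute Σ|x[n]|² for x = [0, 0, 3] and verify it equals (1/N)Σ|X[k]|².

Time domain:
Σ|x[n]|² = |0|² + |0|² + |3|² = 9.0000

Frequency domain:
(1/3)Σ|X[k]|² = (1/3)(|3|² + |-1.5000+2.5981i|² + |-1.5000-2.5981i|²) = (1/3)·27.0000 = 9.0000

Both sides agree, confirming Parseval's theorem.

Σ|x[n]|² = (1/N)Σ|X[k]|² = 9.0000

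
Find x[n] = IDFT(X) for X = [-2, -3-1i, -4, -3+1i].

x[n] = (1/4) Σ(k=0 to 3) X[k] · e^(2πikn/4)

Computing each x[n]:
x[0] = -3
x[1] = 1
x[2] = 0
x[3] = 0

x = [-3, 1, 0, 0]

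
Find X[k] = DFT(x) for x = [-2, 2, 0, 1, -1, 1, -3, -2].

X[k] = Σ(n=0 to 7) x[n] · ω_8^(nk)
where ω_8 = e^(-2πi/8)

Computing each X[k]:
X[0] = -4
X[1] = -2.4142-5.8284i
X[2] = -4i
X[3] = 0.4142+0.1716i
X[4] = -8
X[5] = 0.4142-0.1716i
X[6] = 4i
X[7] = -2.4142+5.8284i

X = [-4, -2.4142-5.8284i, -4i, 0.4142+0.1716i, -8, 0.4142-0.1716i, 4i, -2.4142+5.8284i]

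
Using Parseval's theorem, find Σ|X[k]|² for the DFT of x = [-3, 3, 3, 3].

Parseval: Σ|x[n]|² = (1/N)Σ|X[k]|², so Σ|X[k]|² = N·Σ|x[n]|² = 4·36.0000

Σ|X[k]|² = N·Σ|x[n]|² = 4·36.0000 = 144.0000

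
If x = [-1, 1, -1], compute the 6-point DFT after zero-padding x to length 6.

Original 3-point DFT: [-1, -1.0000-1.7321i, -1.0000+1.7321i]
Zero-padded 6-point DFT provides frequency interpolation.

DFT_6([x, 0, ...]) = [-1, 0, -1.0000-1.7321i, -3, -1.0000+1.7321i, 0]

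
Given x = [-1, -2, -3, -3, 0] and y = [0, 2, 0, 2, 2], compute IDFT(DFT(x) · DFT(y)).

(x ⊛ y)[n] = Σ(m=0 to 4) x[m] · y[(n-m) mod 5]

Computing each output sample:
(x ⊛ y)[0] = -10
(x ⊛ y)[1] = -14
(x ⊛ y)[2] = -10
(x ⊛ y)[3] = -8
(x ⊛ y)[4] = -12

x ⊛ y = [-10, -14, -10, -8, -12]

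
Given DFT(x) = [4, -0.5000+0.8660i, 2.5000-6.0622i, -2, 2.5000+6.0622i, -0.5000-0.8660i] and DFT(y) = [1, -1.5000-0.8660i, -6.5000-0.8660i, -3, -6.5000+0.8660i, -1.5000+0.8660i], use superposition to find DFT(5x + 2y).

By linearity: DFT(5x + 2y) = 5·DFT(x) + 2·DFT(y)
= 5·[4, -0.5000+0.8660i, 2.5000-6.0622i, -2, 2.5000+6.0622i, -0.5000-0.8660i] + 2·[1, -1.5000-0.8660i, -6.5000-0.8660i, -3, -6.5000+0.8660i, -1.5000+0.8660i]

Computing element-wise:
Z[0] = 5·(4) + 2·(1) = 22
Z[1] = 5·(-0.5000+0.8660i) + 2·(-1.5000-0.8660i) = -5.5000+2.5980i
Z[2] = 5·(2.5000-6.0622i) + 2·(-6.5000-0.8660i) = -0.5000-32.0430i
Z[3] = 5·(-2) + 2·(-3) = -16
Z[4] = 5·(2.5000+6.0622i) + 2·(-6.5000+0.8660i) = -0.5000+32.0430i
Z[5] = 5·(-0.5000-0.8660i) + 2·(-1.5000+0.8660i) = -5.5000-2.5980i

DFT(5x + 2y) = 5·X + 2·Y = [22, -5.5000+2.5980i, -0.5000-32.0430i, -16, -0.5000+32.0430i, -5.5000-2.5980i]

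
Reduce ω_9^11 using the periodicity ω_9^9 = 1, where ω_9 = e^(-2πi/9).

Since ω_9^9 = 1, powers reduce modulo 9.
11 mod 9 = 2
So ω_9^11 = ω_9^2 = e^(-2πi·2/9)

ω_9^11 = ω_9^2 = 0.1736-0.9848i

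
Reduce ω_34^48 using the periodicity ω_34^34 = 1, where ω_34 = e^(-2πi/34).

Since ω_34^34 = 1, powers reduce modulo 34.
48 mod 34 = 14
So ω_34^48 = ω_34^14 = e^(-2πi·14/34)

ω_34^48 = ω_34^14 = -0.8502-0.5264i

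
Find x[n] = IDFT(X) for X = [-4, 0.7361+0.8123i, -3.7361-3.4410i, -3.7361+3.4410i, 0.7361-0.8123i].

x[n] = (1/5) Σ(k=0 to 4) X[k] · e^(2πikn/5)

Computing each x[n]:
x[0] = -2
x[1] = 1
x[2] = -3
x[3] = 0
x[4] = 0

x = [-2, 1, -3, 0, 0]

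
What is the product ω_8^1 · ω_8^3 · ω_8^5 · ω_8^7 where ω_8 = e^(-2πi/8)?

The primitive 8th roots of unity are ω_8^k for k coprime to 8: k ∈ {1, 3, 5, 7}
Their product equals the constant term of the cyclotomic polynomial Φ_8(x) up to sign.
For n ≥ 3, the product of all primitive nth roots of unity is 1. (For n=1 it is 1; for n=2 it is -1.)

1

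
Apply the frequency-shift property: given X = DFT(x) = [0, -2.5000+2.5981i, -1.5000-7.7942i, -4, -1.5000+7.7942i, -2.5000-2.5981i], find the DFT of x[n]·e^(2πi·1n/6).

Modulation property: DFT(ω_6^(-1n)·x[n]) = X[(k-1) mod 6], so circularly shift X by 1 positions.

X[k-1] = [-2.5000-2.5981i, 0, -2.5000+2.5981i, -1.5000-7.7942i, -4, -1.5000+7.7942i]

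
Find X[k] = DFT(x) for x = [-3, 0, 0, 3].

X[k] = Σ(n=0 to 3) x[n] · ω_4^(nk)
where ω_4 = e^(-2πi/4)

Computing each X[k]:
X[0] = 0
X[1] = -3+3i
X[2] = -6
X[3] = -3-3i

X = [0, -3+3i, -6, -3-3i]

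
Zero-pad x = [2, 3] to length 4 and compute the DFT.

Original 2-point DFT: [5, -1]
Zero-padded 4-point DFT provides frequency interpolation.

DFT_4([x, 0, ...]) = [5, 2-3i, -1, 2+3i]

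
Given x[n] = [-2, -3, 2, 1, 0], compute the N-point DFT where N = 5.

X[k] = Σ(n=0 to 4) x[n] · ω_5^(nk)
where ω_5 = e^(-2πi/5)

Computing each X[k]:
X[0] = -2
X[1] = -5.3541+2.2654i
X[2] = 1.3541+2.7144i
X[3] = 1.3541-2.7144i
X[4] = -5.3541-2.2654i

X = [-2, -5.3541+2.2654i, 1.3541+2.7144i, 1.3541-2.7144i, -5.3541-2.2654i]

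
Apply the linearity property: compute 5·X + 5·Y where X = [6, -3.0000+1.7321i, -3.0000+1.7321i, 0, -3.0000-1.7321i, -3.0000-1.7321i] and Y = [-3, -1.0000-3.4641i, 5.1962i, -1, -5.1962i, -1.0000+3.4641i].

By linearity: DFT(5x + 5y) = 5·DFT(x) + 5·DFT(y)
= 5·[6, -3.0000+1.7321i, -3.0000+1.7321i, 0, -3.0000-1.7321i, -3.0000-1.7321i] + 5·[-3, -1.0000-3.4641i, 5.1962i, -1, -5.1962i, -1.0000+3.4641i]

Computing element-wise:
Z[0] = 5·(6) + 5·(-3) = 15
Z[1] = 5·(-3.0000+1.7321i) + 5·(-1.0000-3.4641i) = -20.0000-8.6600i
Z[2] = 5·(-3.0000+1.7321i) + 5·(5.1962i) = -15.0000+34.6415i
Z[3] = 5·(0) + 5·(-1) = -5
Z[4] = 5·(-3.0000-1.7321i) + 5·(-5.1962i) = -15.0000-34.6415i
Z[5] = 5·(-3.0000-1.7321i) + 5·(-1.0000+3.4641i) = -20.0000+8.6600i

DFT(5x + 5y) = 5·X + 5·Y = [15, -20.0000-8.6600i, -15.0000+34.6415i, -5, -15.0000-34.6415i, -20.0000+8.6600i]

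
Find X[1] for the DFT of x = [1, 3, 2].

X[1] = Σ(n=0 to 2) x[n] · ω_3^(1n) where ω_3 = e^(-2πi/3)
= (1)·ω_3^0 + (3)·ω_3^1 + (2)·ω_3^2

X[1] = -1.5000-0.8660i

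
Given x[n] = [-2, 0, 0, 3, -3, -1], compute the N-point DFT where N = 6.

X[k] = Σ(n=0 to 5) x[n] · ω_6^(nk)
where ω_6 = e^(-2πi/6)

Computing each X[k]:
X[0] = -3
X[1] = -4.0000-3.4641i
X[2] = 3.0000+1.7321i
X[3] = -7
X[4] = 3.0000-1.7321i
X[5] = -4.0000+3.4641i

X = [-3, -4.0000-3.4641i, 3.0000+1.7321i, -7, 3.0000-1.7321i, -4.0000+3.4641i]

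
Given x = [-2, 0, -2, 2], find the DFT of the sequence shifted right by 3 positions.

Time shift by 3: X_shifted[k] = ω_4^(3k) · X[k]
Shifted x = [0, -2, 2, -2]

DFT(x[n-3]) = [-2, -2, 6, -2]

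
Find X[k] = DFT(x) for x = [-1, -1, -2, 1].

X[k] = Σ(n=0 to 3) x[n] · ω_4^(nk)
where ω_4 = e^(-2πi/4)

Computing each X[k]:
X[0] = -3
X[1] = 1+2i
X[2] = -3
X[3] = 1-2i

X = [-3, 1+2i, -3, 1-2i]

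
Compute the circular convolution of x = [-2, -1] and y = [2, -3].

(x ⊛ y)[n] = Σ(m=0 to 1) x[m] · y[(n-m) mod 2]

Computing each output sample:
(x ⊛ y)[0] = -1
(x ⊛ y)[1] = 4

x ⊛ y = [-1, 4]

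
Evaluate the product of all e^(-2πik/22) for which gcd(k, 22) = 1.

The primitive 22nd roots of unity are ω_22^k for k coprime to 22: k ∈ {1, 3, 5, 7, 9, 13, 15, 17, 19, 21}
Their product equals the constant term of the cyclotomic polynomial Φ_22(x) up to sign.
For n ≥ 3, the product of all primitive nth roots of unity is 1. (For n=1 it is 1; for n=2 it is -1.)

1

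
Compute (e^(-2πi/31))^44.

Since ω_31^31 = 1, powers reduce modulo 31.
44 mod 31 = 13
So ω_31^44 = ω_31^13 = e^(-2πi·13/31)

ω_31^44 = ω_31^13 = -0.8743-0.4853i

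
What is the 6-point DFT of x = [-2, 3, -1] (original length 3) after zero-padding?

Original 3-point DFT: [0, -3.0000-3.4641i, -3.0000+3.4641i]
Zero-padded 6-point DFT provides frequency interpolation.

DFT_6([x, 0, ...]) = [0, -1.7321i, -3.0000-3.4641i, -6, -3.0000+3.4641i, 1.7321i]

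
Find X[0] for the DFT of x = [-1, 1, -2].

X[0] = Σ(n=0 to 2) x[n] · ω_3^0 = Σ x[n]
= (-1) + (1) + (-2)

X[0] = -2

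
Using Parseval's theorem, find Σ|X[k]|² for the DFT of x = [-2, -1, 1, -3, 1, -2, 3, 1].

Parseval: Σ|x[n]|² = (1/N)Σ|X[k]|², so Σ|X[k]|² = N·Σ|x[n]|² = 8·30.0000

Σ|X[k]|² = N·Σ|x[n]|² = 8·30.0000 = 240.0000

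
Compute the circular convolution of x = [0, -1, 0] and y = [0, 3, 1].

(x ⊛ y)[n] = Σ(m=0 to 2) x[m] · y[(n-m) mod 3]

Computing each output sample:
(x ⊛ y)[0] = -1
(x ⊛ y)[1] = 0
(x ⊛ y)[2] = -3

x ⊛ y = [-1, 0, -3]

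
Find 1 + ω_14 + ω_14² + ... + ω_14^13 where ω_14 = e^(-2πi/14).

Sum of all nth roots of unity equals 0 for n > 1 (geometric series with r ≠ 1).

0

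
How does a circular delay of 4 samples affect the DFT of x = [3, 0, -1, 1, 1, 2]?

Time shift by 4: X_shifted[k] = ω_6^(4k) · X[k]
Shifted x = [-1, 1, 1, 2, 3, 0]

DFT(x[n-4]) = [6, -4.5000+0.8660i, -1.5000-2.5981i, 0, -1.5000+2.5981i, -4.5000-0.8660i]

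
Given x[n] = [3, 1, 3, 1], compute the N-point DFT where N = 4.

X[k] = Σ(n=0 to 3) x[n] · ω_4^(nk)
where ω_4 = e^(-2πi/4)

Computing each X[k]:
X[0] = 8
X[1] = 0
X[2] = 4
X[3] = 0

X = [8, 0, 4, 0]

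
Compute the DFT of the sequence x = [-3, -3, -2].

X[k] = Σ(n=0 to 2) x[n] · ω_3^(nk)
where ω_3 = e^(-2πi/3)

Computing each X[k]:
X[0] = -8
X[1] = -0.5000+0.8660i
X[2] = -0.5000-0.8660i

X = [-8, -0.5000+0.8660i, -0.5000-0.8660i]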